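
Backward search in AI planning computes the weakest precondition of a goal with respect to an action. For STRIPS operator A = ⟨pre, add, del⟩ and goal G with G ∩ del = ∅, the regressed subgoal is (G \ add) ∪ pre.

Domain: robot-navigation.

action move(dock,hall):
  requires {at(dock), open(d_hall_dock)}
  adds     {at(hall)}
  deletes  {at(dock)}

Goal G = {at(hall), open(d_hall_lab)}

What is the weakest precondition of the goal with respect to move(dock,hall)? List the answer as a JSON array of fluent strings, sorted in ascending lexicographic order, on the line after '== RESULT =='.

Compute (G \ add) ∪ pre:
  G ∩ del = {}  (empty — regression defined)
  G \ add = {at(hall), open(d_hall_lab)} \ {at(hall)} = {open(d_hall_lab)}
  ∪ pre   = {open(d_hall_lab)} ∪ {at(dock), open(d_hall_dock)}
          = {at(dock), open(d_hall_dock), open(d_hall_lab)}

== RESULT ==
["at(dock)", "open(d_hall_dock)", "open(d_hall_lab)"]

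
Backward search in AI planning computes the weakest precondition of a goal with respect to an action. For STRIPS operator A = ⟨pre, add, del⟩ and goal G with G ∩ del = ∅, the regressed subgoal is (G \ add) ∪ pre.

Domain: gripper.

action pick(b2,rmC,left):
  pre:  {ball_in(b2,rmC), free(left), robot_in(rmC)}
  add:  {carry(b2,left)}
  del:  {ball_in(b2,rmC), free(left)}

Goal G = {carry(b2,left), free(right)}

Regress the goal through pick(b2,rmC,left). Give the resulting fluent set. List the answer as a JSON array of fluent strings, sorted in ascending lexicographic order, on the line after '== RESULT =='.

Regress:
  G ∩ del = {}  (empty — regression defined)
  G \ add = {carry(b2,left), free(right)} \ {carry(b2,left)} = {free(right)}
  ∪ pre   = {free(right)} ∪ {ball_in(b2,rmC), free(left), robot_in(rmC)}
          = {ball_in(b2,rmC), free(left), free(right), robot_in(rmC)}

== RESULT ==
["ball_in(b2,rmC)", "free(left)", "free(right)", "robot_in(rmC)"]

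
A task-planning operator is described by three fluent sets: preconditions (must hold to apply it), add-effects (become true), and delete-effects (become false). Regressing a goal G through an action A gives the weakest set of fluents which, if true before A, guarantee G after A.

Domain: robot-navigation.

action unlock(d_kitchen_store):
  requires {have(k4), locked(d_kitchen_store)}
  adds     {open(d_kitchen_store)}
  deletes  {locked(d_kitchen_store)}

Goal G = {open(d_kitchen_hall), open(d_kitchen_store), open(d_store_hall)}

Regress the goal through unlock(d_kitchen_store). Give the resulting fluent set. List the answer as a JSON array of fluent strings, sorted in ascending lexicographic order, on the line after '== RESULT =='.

Regress:
  G ∩ del = {}  (empty — regression defined)
  G \ add = {open(d_kitchen_hall), open(d_kitchen_store), open(d_store_hall)} \ {open(d_kitchen_store)} = {open(d_kitchen_hall), open(d_store_hall)}
  ∪ pre   = {open(d_kitchen_hall), open(d_store_hall)} ∪ {have(k4), locked(d_kitchen_store)}
          = {have(k4), locked(d_kitchen_store), open(d_kitchen_hall), open(d_store_hall)}

== RESULT ==
["have(k4)", "locked(d_kitchen_store)", "open(d_kitchen_hall)", "open(d_store_hall)"]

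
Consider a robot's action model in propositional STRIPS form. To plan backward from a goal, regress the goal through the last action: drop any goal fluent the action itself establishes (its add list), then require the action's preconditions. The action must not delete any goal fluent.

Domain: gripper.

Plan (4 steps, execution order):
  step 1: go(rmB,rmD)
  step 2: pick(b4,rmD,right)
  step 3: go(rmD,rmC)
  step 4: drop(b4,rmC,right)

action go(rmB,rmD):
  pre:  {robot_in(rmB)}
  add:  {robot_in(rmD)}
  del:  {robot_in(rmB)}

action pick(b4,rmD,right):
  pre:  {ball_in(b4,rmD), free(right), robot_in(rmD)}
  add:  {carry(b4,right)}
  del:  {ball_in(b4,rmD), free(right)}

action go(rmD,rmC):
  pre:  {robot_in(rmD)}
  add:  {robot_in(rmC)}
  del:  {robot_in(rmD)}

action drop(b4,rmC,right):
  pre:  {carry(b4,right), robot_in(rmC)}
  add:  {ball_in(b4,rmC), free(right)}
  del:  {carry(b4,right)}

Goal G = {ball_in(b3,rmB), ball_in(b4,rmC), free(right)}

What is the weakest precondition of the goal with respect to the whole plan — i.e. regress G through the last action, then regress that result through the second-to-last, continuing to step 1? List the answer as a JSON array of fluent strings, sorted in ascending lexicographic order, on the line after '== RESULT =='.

Work backward from the goal:
  through step 4 (drop(b4,rmC,right)): drop {ball_in(b4,rmC), free(right)}, keep {ball_in(b3,rmB)}, require {carry(b4,right), robot_in(rmC)}
    → {ball_in(b3,rmB), carry(b4,right), robot_in(rmC)}
  through step 3 (go(rmD,rmC)): drop {robot_in(rmC)}, keep {ball_in(b3,rmB), carry(b4,right)}, require {robot_in(rmD)}
    → {ball_in(b3,rmB), carry(b4,right), robot_in(rmD)}
  through step 2 (pick(b4,rmD,right)): drop {carry(b4,right)}, keep {ball_in(b3,rmB), robot_in(rmD)}, require {ball_in(b4,rmD), free(right), robot_in(rmD)}
    → {ball_in(b3,rmB), ball_in(b4,rmD), free(right), robot_in(rmD)}
  through step 1 (go(rmB,rmD)): drop {robot_in(rmD)}, keep {ball_in(b3,rmB), ball_in(b4,rmD), free(right)}, require {robot_in(rmB)}
    → {ball_in(b3,rmB), ball_in(b4,rmD), free(right), robot_in(rmB)}

== RESULT ==
["ball_in(b3,rmB)", "ball_in(b4,rmD)", "free(right)", "robot_in(rmB)"]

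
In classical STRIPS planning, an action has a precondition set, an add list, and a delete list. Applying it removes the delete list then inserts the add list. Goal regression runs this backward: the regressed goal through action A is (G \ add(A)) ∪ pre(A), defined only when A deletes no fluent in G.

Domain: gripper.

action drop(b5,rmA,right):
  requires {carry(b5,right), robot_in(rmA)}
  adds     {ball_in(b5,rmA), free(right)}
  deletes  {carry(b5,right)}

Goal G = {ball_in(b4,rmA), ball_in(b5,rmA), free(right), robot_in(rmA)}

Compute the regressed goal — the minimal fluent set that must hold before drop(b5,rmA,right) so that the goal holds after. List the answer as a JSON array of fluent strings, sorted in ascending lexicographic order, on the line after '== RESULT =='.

Compute (G \ add) ∪ pre:
  G ∩ del = {}  (empty — regression defined)
  G \ add = {ball_in(b4,rmA), ball_in(b5,rmA), free(right), robot_in(rmA)} \ {ball_in(b5,rmA), free(right)} = {ball_in(b4,rmA), robot_in(rmA)}
  ∪ pre   = {ball_in(b4,rmA), robot_in(rmA)} ∪ {carry(b5,right), robot_in(rmA)}
          = {ball_in(b4,rmA), carry(b5,right), robot_in(rmA)}

== RESULT ==
["ball_in(b4,rmA)", "carry(b5,right)", "robot_in(rmA)"]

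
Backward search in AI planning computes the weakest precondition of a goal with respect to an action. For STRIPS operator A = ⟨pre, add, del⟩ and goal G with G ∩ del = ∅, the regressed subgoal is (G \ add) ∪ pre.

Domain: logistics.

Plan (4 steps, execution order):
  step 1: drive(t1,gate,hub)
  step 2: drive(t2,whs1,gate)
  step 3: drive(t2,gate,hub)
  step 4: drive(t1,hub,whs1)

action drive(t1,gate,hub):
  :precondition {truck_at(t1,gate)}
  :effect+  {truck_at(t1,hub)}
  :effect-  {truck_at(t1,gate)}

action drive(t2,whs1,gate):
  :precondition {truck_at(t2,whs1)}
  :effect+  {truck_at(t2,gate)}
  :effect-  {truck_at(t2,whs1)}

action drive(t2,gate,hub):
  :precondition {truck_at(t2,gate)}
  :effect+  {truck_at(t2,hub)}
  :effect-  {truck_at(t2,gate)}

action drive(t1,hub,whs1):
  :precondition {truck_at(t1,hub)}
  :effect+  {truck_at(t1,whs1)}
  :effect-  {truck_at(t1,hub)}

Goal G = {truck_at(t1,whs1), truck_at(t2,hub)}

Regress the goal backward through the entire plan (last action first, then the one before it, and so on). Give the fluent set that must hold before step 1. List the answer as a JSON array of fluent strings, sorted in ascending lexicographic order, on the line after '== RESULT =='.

Regress step by step:
  through step 4 (drive(t1,hub,whs1)): drop {truck_at(t1,whs1)}, keep {truck_at(t2,hub)}, require {truck_at(t1,hub)}
    → {truck_at(t1,hub), truck_at(t2,hub)}
  through step 3 (drive(t2,gate,hub)): drop {truck_at(t2,hub)}, keep {truck_at(t1,hub)}, require {truck_at(t2,gate)}
    → {truck_at(t1,hub), truck_at(t2,gate)}
  through step 2 (drive(t2,whs1,gate)): drop {truck_at(t2,gate)}, keep {truck_at(t1,hub)}, require {truck_at(t2,whs1)}
    → {truck_at(t1,hub), truck_at(t2,whs1)}
  through step 1 (drive(t1,gate,hub)): drop {truck_at(t1,hub)}, keep {truck_at(t2,whs1)}, require {truck_at(t1,gate)}
    → {truck_at(t1,gate), truck_at(t2,whs1)}

== RESULT ==
["truck_at(t1,gate)", "truck_at(t2,whs1)"]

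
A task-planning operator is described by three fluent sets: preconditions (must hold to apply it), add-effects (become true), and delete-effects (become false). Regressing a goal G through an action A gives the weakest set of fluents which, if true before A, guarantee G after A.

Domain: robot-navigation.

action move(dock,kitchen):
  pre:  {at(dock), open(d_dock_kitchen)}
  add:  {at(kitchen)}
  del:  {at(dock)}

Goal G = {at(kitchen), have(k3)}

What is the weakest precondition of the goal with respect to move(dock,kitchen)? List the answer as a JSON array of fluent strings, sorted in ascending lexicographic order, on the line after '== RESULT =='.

Compute (G \ add) ∪ pre:
  G ∩ del = {}  (empty — regression defined)
  G \ add = {at(kitchen), have(k3)} \ {at(kitchen)} = {have(k3)}
  ∪ pre   = {have(k3)} ∪ {at(dock), open(d_dock_kitchen)}
          = {at(dock), have(k3), open(d_dock_kitchen)}

== RESULT ==
["at(dock)", "have(k3)", "open(d_dock_kitchen)"]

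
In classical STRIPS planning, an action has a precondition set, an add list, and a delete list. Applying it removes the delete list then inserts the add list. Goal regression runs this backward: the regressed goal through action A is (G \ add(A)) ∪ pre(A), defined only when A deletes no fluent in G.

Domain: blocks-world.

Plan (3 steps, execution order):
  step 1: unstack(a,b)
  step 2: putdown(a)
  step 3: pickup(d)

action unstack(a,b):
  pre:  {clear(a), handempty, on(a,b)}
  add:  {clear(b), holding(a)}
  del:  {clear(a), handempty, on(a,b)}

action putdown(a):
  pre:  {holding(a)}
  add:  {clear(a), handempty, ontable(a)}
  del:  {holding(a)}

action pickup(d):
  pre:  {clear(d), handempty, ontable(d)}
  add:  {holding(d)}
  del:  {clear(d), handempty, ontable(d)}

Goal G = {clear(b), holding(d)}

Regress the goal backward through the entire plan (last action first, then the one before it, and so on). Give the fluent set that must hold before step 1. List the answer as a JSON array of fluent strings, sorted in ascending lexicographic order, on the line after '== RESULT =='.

Regress step by step:
  through step 3 (pickup(d)): drop {holding(d)}, keep {clear(b)}, require {clear(d), handempty, ontable(d)}
    → {clear(b), clear(d), handempty, ontable(d)}
  through step 2 (putdown(a)): drop {handempty}, keep {clear(b), clear(d), ontable(d)}, require {holding(a)}
    → {clear(b), clear(d), holding(a), ontable(d)}
  through step 1 (unstack(a,b)): drop {clear(b), holding(a)}, keep {clear(d), ontable(d)}, require {clear(a), handempty, on(a,b)}
    → {clear(a), clear(d), handempty, on(a,b), ontable(d)}

== RESULT ==
["clear(a)", "clear(d)", "handempty", "on(a,b)", "ontable(d)"]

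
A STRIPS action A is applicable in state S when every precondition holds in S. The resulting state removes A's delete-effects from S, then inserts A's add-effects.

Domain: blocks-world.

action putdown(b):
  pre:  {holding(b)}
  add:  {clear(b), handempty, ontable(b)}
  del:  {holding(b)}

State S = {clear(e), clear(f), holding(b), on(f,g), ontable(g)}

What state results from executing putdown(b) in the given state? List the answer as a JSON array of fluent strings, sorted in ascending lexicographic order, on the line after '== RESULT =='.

Compute (S \ del) ∪ add:
  pre ⊆ S: {holding(b)} ⊆ S  — applicable
  S \ del = {clear(e), clear(f), on(f,g), ontable(g)}
  ∪ add   = {clear(b), clear(e), clear(f), handempty, on(f,g), ontable(b), ontable(g)}

== RESULT ==
["clear(b)", "clear(e)", "clear(f)", "handempty", "on(f,g)", "ontable(b)", "ontable(g)"]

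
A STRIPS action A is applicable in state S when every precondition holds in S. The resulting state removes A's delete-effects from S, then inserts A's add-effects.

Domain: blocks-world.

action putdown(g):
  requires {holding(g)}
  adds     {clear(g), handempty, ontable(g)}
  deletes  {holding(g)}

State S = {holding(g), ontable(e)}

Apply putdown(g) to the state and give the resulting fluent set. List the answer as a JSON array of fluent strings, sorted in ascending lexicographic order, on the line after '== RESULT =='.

Progress:
  pre ⊆ S: {holding(g)} ⊆ S  — applicable
  S \ del = {ontable(e)}
  ∪ add   = {clear(g), handempty, ontable(e), ontable(g)}

== RESULT ==
["clear(g)", "handempty", "ontable(e)", "ontable(g)"]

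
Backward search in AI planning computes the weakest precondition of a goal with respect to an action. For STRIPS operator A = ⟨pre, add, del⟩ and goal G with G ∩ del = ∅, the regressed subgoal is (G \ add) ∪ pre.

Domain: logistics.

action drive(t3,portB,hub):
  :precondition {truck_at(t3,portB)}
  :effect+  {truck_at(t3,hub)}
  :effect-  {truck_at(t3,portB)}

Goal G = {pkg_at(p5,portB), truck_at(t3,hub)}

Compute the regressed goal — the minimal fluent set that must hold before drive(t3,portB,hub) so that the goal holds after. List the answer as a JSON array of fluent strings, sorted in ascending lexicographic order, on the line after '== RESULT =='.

Compute (G \ add) ∪ pre:
  G ∩ del = {}  (empty — regression defined)
  G \ add = {pkg_at(p5,portB), truck_at(t3,hub)} \ {truck_at(t3,hub)} = {pkg_at(p5,portB)}
  ∪ pre   = {pkg_at(p5,portB)} ∪ {truck_at(t3,portB)}
          = {pkg_at(p5,portB), truck_at(t3,portB)}

== RESULT ==
["pkg_at(p5,portB)", "truck_at(t3,portB)"]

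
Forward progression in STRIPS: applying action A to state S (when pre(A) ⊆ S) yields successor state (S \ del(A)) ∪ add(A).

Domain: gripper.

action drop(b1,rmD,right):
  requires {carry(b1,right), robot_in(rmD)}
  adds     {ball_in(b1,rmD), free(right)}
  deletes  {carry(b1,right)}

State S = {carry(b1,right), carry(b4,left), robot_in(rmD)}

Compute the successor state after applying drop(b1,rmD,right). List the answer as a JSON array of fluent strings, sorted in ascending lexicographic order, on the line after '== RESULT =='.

Progress:
  pre ⊆ S: {carry(b1,right), robot_in(rmD)} ⊆ S  — applicable
  S \ del = {carry(b4,left), robot_in(rmD)}
  ∪ add   = {ball_in(b1,rmD), carry(b4,left), free(right), robot_in(rmD)}

== RESULT ==
["ball_in(b1,rmD)", "carry(b4,left)", "free(right)", "robot_in(rmD)"]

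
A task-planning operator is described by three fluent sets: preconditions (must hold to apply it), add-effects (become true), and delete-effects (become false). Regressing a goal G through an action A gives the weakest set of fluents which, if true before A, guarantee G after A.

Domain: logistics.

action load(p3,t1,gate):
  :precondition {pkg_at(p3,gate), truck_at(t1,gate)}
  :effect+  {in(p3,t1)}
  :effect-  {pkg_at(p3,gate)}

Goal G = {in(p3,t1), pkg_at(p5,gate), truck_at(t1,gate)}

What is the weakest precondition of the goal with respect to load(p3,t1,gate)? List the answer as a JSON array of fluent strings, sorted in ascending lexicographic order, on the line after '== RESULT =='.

Compute (G \ add) ∪ pre:
  G ∩ del = {}  (empty — regression defined)
  G \ add = {in(p3,t1), pkg_at(p5,gate), truck_at(t1,gate)} \ {in(p3,t1)} = {pkg_at(p5,gate), truck_at(t1,gate)}
  ∪ pre   = {pkg_at(p5,gate), truck_at(t1,gate)} ∪ {pkg_at(p3,gate), truck_at(t1,gate)}
          = {pkg_at(p3,gate), pkg_at(p5,gate), truck_at(t1,gate)}

== RESULT ==
["pkg_at(p3,gate)", "pkg_at(p5,gate)", "truck_at(t1,gate)"]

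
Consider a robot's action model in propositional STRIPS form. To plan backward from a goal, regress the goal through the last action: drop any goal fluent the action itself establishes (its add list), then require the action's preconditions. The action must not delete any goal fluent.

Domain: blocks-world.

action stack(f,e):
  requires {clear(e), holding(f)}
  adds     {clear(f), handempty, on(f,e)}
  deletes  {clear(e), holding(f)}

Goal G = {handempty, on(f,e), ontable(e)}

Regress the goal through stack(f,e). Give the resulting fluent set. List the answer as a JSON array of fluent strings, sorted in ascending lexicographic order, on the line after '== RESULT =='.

Regress:
  G ∩ del = {}  (empty — regression defined)
  G \ add = {handempty, on(f,e), ontable(e)} \ {clear(f), handempty, on(f,e)} = {ontable(e)}
  ∪ pre   = {ontable(e)} ∪ {clear(e), holding(f)}
          = {clear(e), holding(f), ontable(e)}

== RESULT ==
["clear(e)", "holding(f)", "ontable(e)"]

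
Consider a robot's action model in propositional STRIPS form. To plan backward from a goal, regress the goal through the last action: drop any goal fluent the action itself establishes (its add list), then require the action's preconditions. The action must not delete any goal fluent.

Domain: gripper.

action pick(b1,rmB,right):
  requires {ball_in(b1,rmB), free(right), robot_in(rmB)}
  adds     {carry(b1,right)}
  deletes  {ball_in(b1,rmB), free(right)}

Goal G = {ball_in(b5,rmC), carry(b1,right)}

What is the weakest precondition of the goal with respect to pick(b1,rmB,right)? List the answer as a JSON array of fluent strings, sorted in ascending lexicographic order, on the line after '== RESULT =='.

Compute (G \ add) ∪ pre:
  G ∩ del = {}  (empty — regression defined)
  G \ add = {ball_in(b5,rmC), carry(b1,right)} \ {carry(b1,right)} = {ball_in(b5,rmC)}
  ∪ pre   = {ball_in(b5,rmC)} ∪ {ball_in(b1,rmB), free(right), robot_in(rmB)}
          = {ball_in(b1,rmB), ball_in(b5,rmC), free(right), robot_in(rmB)}

== RESULT ==
["ball_in(b1,rmB)", "ball_in(b5,rmC)", "free(right)", "robot_in(rmB)"]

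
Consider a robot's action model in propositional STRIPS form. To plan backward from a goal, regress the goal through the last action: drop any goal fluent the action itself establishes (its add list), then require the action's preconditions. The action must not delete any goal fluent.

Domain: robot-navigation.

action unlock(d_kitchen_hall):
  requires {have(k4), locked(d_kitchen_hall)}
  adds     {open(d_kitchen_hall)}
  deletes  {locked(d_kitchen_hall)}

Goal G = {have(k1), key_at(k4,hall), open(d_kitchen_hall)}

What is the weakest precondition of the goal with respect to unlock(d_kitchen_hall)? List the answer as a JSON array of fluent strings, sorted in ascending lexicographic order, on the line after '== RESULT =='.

Compute (G \ add) ∪ pre:
  G ∩ del = {}  (empty — regression defined)
  G \ add = {have(k1), key_at(k4,hall), open(d_kitchen_hall)} \ {open(d_kitchen_hall)} = {have(k1), key_at(k4,hall)}
  ∪ pre   = {have(k1), key_at(k4,hall)} ∪ {have(k4), locked(d_kitchen_hall)}
          = {have(k1), have(k4), key_at(k4,hall), locked(d_kitchen_hall)}

== RESULT ==
["have(k1)", "have(k4)", "key_at(k4,hall)", "locked(d_kitchen_hall)"]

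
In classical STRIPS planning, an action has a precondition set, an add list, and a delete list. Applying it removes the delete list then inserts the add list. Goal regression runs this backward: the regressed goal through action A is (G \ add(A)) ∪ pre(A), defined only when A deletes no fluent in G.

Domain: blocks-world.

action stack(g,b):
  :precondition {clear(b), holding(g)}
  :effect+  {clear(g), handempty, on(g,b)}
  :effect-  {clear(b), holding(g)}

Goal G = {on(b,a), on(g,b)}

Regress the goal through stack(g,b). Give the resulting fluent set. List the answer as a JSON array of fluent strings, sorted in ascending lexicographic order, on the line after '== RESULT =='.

Regress:
  G ∩ del = {}  (empty — regression defined)
  G \ add = {on(b,a), on(g,b)} \ {clear(g), handempty, on(g,b)} = {on(b,a)}
  ∪ pre   = {on(b,a)} ∪ {clear(b), holding(g)}
          = {clear(b), holding(g), on(b,a)}

== RESULT ==
["clear(b)", "holding(g)", "on(b,a)"]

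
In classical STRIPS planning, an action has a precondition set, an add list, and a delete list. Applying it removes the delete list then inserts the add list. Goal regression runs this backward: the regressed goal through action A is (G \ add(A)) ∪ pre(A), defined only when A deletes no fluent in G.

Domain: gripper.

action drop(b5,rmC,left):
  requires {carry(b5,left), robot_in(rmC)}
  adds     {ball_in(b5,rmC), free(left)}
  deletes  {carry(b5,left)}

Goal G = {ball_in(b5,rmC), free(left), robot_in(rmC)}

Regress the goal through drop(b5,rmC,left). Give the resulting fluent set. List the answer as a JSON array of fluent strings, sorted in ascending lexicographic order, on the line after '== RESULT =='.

Regress:
  G ∩ del = {}  (empty — regression defined)
  G \ add = {ball_in(b5,rmC), free(left), robot_in(rmC)} \ {ball_in(b5,rmC), free(left)} = {robot_in(rmC)}
  ∪ pre   = {robot_in(rmC)} ∪ {carry(b5,left), robot_in(rmC)}
          = {carry(b5,left), robot_in(rmC)}

== RESULT ==
["carry(b5,left)", "robot_in(rmC)"]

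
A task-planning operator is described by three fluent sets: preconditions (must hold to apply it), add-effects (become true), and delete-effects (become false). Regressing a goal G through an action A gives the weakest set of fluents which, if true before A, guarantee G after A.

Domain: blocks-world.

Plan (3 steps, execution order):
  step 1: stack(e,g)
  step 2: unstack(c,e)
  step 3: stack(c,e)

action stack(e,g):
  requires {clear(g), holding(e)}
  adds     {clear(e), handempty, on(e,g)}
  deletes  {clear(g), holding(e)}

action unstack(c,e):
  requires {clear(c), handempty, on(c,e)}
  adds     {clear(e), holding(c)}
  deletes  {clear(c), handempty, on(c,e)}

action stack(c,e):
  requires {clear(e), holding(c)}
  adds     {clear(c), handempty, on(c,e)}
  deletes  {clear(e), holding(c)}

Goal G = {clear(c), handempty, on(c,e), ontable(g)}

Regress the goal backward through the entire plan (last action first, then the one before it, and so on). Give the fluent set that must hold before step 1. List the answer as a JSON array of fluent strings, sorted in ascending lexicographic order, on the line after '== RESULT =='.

Regress step by step:
  through step 3 (stack(c,e)): drop {clear(c), handempty, on(c,e)}, keep {ontable(g)}, require {clear(e), holding(c)}
    → {clear(e), holding(c), ontable(g)}
  through step 2 (unstack(c,e)): drop {clear(e), holding(c)}, keep {ontable(g)}, require {clear(c), handempty, on(c,e)}
    → {clear(c), handempty, on(c,e), ontable(g)}
  through step 1 (stack(e,g)): drop {handempty}, keep {clear(c), on(c,e), ontable(g)}, require {clear(g), holding(e)}
    → {clear(c), clear(g), holding(e), on(c,e), ontable(g)}

== RESULT ==
["clear(c)", "clear(g)", "holding(e)", "on(c,e)", "ontable(g)"]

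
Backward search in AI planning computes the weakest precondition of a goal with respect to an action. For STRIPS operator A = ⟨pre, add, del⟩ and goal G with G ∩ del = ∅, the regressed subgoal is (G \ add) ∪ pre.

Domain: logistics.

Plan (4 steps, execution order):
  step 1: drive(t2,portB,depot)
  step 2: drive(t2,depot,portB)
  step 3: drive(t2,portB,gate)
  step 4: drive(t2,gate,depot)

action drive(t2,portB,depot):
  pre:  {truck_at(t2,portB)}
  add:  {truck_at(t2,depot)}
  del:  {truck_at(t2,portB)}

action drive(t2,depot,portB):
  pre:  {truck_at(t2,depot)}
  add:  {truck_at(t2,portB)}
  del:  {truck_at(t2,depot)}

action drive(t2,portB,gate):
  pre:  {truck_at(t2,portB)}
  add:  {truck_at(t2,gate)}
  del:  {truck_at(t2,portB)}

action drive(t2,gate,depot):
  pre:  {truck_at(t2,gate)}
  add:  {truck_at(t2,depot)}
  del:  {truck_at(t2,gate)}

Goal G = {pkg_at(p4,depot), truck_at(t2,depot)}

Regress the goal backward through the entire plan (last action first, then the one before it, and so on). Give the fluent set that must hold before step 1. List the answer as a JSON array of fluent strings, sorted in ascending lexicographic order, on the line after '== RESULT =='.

Work backward from the goal:
  through step 4 (drive(t2,gate,depot)): drop {truck_at(t2,depot)}, keep {pkg_at(p4,depot)}, require {truck_at(t2,gate)}
    → {pkg_at(p4,depot), truck_at(t2,gate)}
  through step 3 (drive(t2,portB,gate)): drop {truck_at(t2,gate)}, keep {pkg_at(p4,depot)}, require {truck_at(t2,portB)}
    → {pkg_at(p4,depot), truck_at(t2,portB)}
  through step 2 (drive(t2,depot,portB)): drop {truck_at(t2,portB)}, keep {pkg_at(p4,depot)}, require {truck_at(t2,depot)}
    → {pkg_at(p4,depot), truck_at(t2,depot)}
  through step 1 (drive(t2,portB,depot)): drop {truck_at(t2,depot)}, keep {pkg_at(p4,depot)}, require {truck_at(t2,portB)}
    → {pkg_at(p4,depot), truck_at(t2,portB)}

== RESULT ==
["pkg_at(p4,depot)", "truck_at(t2,portB)"]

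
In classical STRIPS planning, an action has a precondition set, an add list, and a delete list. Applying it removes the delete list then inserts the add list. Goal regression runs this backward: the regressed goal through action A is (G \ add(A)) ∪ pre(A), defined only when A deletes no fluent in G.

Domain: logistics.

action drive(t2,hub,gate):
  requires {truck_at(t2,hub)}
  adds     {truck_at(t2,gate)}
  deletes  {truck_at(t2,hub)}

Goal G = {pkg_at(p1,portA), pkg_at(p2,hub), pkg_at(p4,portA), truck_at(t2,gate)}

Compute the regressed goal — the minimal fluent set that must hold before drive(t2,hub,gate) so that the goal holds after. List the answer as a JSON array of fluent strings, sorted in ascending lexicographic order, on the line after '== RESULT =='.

Regress:
  G ∩ del = {}  (empty — regression defined)
  G \ add = {pkg_at(p1,portA), pkg_at(p2,hub), pkg_at(p4,portA), truck_at(t2,gate)} \ {truck_at(t2,gate)} = {pkg_at(p1,portA), pkg_at(p2,hub), pkg_at(p4,portA)}
  ∪ pre   = {pkg_at(p1,portA), pkg_at(p2,hub), pkg_at(p4,portA)} ∪ {truck_at(t2,hub)}
          = {pkg_at(p1,portA), pkg_at(p2,hub), pkg_at(p4,portA), truck_at(t2,hub)}

== RESULT ==
["pkg_at(p1,portA)", "pkg_at(p2,hub)", "pkg_at(p4,portA)", "truck_at(t2,hub)"]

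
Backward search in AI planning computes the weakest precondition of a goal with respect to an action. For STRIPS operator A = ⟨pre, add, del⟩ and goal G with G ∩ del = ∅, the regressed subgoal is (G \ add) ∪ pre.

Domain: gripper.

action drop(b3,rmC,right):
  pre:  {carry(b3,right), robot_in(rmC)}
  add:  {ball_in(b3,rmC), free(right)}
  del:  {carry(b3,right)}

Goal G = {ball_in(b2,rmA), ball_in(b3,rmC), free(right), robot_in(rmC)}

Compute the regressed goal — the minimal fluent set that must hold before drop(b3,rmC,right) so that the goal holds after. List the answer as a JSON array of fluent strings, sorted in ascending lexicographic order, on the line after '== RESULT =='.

Compute (G \ add) ∪ pre:
  G ∩ del = {}  (empty — regression defined)
  G \ add = {ball_in(b2,rmA), ball_in(b3,rmC), free(right), robot_in(rmC)} \ {ball_in(b3,rmC), free(right)} = {ball_in(b2,rmA), robot_in(rmC)}
  ∪ pre   = {ball_in(b2,rmA), robot_in(rmC)} ∪ {carry(b3,right), robot_in(rmC)}
          = {ball_in(b2,rmA), carry(b3,right), robot_in(rmC)}

== RESULT ==
["ball_in(b2,rmA)", "carry(b3,right)", "robot_in(rmC)"]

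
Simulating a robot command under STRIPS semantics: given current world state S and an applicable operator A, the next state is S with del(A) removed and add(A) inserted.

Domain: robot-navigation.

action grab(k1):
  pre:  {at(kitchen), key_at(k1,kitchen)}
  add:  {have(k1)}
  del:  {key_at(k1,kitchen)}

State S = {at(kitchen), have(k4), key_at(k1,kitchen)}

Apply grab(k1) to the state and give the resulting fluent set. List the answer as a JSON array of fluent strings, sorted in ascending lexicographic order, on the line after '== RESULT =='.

Progress:
  pre ⊆ S: {at(kitchen), key_at(k1,kitchen)} ⊆ S  — applicable
  S \ del = {at(kitchen), have(k4)}
  ∪ add   = {at(kitchen), have(k1), have(k4)}

== RESULT ==
["at(kitchen)", "have(k1)", "have(k4)"]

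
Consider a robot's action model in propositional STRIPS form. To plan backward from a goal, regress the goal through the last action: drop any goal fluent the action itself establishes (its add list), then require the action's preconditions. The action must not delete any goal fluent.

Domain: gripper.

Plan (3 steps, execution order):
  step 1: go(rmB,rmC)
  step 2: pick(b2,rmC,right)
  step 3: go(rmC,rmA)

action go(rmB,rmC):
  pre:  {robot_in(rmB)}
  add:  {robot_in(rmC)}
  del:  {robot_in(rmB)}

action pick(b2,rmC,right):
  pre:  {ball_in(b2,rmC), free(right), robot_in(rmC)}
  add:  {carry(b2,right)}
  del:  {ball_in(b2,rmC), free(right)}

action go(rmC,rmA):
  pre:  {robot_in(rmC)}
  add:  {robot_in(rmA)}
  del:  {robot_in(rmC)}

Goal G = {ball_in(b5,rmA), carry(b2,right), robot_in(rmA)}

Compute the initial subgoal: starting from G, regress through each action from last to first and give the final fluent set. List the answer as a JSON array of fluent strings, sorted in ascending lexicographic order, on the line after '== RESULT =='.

Work backward from the goal:
  through step 3 (go(rmC,rmA)): drop {robot_in(rmA)}, keep {ball_in(b5,rmA), carry(b2,right)}, require {robot_in(rmC)}
    → {ball_in(b5,rmA), carry(b2,right), robot_in(rmC)}
  through step 2 (pick(b2,rmC,right)): drop {carry(b2,right)}, keep {ball_in(b5,rmA), robot_in(rmC)}, require {ball_in(b2,rmC), free(right), robot_in(rmC)}
    → {ball_in(b2,rmC), ball_in(b5,rmA), free(right), robot_in(rmC)}
  through step 1 (go(rmB,rmC)): drop {robot_in(rmC)}, keep {ball_in(b2,rmC), ball_in(b5,rmA), free(right)}, require {robot_in(rmB)}
    → {ball_in(b2,rmC), ball_in(b5,rmA), free(right), robot_in(rmB)}

== RESULT ==
["ball_in(b2,rmC)", "ball_in(b5,rmA)", "free(right)", "robot_in(rmB)"]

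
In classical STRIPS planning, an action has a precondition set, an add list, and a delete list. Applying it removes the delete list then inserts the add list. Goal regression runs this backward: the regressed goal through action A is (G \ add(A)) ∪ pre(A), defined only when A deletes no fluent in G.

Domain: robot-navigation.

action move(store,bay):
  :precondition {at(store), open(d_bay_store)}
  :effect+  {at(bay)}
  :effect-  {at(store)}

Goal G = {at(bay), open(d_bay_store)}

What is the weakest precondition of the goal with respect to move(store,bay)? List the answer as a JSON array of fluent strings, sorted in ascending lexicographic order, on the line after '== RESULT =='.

Regress:
  G ∩ del = {}  (empty — regression defined)
  G \ add = {at(bay), open(d_bay_store)} \ {at(bay)} = {open(d_bay_store)}
  ∪ pre   = {open(d_bay_store)} ∪ {at(store), open(d_bay_store)}
          = {at(store), open(d_bay_store)}

== RESULT ==
["at(store)", "open(d_bay_store)"]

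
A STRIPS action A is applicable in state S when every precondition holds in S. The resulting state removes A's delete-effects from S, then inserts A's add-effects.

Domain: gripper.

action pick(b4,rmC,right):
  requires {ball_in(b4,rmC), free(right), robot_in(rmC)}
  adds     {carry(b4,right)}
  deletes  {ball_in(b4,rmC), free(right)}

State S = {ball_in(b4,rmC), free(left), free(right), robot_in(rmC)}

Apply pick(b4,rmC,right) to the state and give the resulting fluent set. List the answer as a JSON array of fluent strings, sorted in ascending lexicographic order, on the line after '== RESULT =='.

Progress:
  pre ⊆ S: {ball_in(b4,rmC), free(right), robot_in(rmC)} ⊆ S  — applicable
  S \ del = {free(left), robot_in(rmC)}
  ∪ add   = {carry(b4,right), free(left), robot_in(rmC)}

== RESULT ==
["carry(b4,right)", "free(left)", "robot_in(rmC)"]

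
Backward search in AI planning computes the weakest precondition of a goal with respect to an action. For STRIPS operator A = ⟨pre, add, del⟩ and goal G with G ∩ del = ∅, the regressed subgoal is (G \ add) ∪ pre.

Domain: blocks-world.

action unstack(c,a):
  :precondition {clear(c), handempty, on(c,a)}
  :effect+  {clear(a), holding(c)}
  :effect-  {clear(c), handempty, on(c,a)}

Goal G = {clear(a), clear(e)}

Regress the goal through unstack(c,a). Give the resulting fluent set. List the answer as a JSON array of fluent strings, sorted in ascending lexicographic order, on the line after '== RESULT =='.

Compute (G \ add) ∪ pre:
  G ∩ del = {}  (empty — regression defined)
  G \ add = {clear(a), clear(e)} \ {clear(a), holding(c)} = {clear(e)}
  ∪ pre   = {clear(e)} ∪ {clear(c), handempty, on(c,a)}
          = {clear(c), clear(e), handempty, on(c,a)}

== RESULT ==
["clear(c)", "clear(e)", "handempty", "on(c,a)"]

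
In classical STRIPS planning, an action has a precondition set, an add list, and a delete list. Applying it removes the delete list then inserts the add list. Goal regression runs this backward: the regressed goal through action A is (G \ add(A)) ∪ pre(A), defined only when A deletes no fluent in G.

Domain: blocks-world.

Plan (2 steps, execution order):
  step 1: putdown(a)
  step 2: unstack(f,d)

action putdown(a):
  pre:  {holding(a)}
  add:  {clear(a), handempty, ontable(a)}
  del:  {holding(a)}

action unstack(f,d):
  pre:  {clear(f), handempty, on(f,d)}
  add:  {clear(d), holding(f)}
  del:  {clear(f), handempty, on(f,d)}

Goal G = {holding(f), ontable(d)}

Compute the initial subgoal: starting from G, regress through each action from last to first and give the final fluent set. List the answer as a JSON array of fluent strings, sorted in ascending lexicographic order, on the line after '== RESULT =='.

Regress step by step:
  through step 2 (unstack(f,d)): drop {holding(f)}, keep {ontable(d)}, require {clear(f), handempty, on(f,d)}
    → {clear(f), handempty, on(f,d), ontable(d)}
  through step 1 (putdown(a)): drop {handempty}, keep {clear(f), on(f,d), ontable(d)}, require {holding(a)}
    → {clear(f), holding(a), on(f,d), ontable(d)}

== RESULT ==
["clear(f)", "holding(a)", "on(f,d)", "ontable(d)"]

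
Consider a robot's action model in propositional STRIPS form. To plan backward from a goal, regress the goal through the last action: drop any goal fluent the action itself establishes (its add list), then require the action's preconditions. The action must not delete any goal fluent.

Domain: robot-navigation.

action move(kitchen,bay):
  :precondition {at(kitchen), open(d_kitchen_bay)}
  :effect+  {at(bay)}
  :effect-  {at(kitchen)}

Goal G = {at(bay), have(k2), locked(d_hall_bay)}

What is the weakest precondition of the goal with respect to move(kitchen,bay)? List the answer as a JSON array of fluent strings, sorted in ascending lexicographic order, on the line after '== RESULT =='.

Compute (G \ add) ∪ pre:
  G ∩ del = {}  (empty — regression defined)
  G \ add = {at(bay), have(k2), locked(d_hall_bay)} \ {at(bay)} = {have(k2), locked(d_hall_bay)}
  ∪ pre   = {have(k2), locked(d_hall_bay)} ∪ {at(kitchen), open(d_kitchen_bay)}
          = {at(kitchen), have(k2), locked(d_hall_bay), open(d_kitchen_bay)}

== RESULT ==
["at(kitchen)", "have(k2)", "locked(d_hall_bay)", "open(d_kitchen_bay)"]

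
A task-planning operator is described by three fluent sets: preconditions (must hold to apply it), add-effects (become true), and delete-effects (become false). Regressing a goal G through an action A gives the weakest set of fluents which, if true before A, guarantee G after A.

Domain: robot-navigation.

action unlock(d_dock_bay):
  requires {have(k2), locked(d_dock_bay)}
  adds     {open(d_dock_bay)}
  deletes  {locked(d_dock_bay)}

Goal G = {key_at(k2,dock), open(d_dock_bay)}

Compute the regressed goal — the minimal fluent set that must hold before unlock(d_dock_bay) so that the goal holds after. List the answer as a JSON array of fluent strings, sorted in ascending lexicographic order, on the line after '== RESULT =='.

Regress:
  G ∩ del = {}  (empty — regression defined)
  G \ add = {key_at(k2,dock), open(d_dock_bay)} \ {open(d_dock_bay)} = {key_at(k2,dock)}
  ∪ pre   = {key_at(k2,dock)} ∪ {have(k2), locked(d_dock_bay)}
          = {have(k2), key_at(k2,dock), locked(d_dock_bay)}

== RESULT ==
["have(k2)", "key_at(k2,dock)", "locked(d_dock_bay)"]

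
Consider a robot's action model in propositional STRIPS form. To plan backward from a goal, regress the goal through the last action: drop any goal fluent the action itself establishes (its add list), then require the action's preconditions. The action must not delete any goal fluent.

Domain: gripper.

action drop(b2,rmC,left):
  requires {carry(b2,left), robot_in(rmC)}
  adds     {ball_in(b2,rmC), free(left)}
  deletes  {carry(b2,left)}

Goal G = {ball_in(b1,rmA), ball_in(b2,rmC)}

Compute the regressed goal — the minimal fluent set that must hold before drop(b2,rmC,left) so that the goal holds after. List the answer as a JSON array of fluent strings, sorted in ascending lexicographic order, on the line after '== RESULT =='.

Compute (G \ add) ∪ pre:
  G ∩ del = {}  (empty — regression defined)
  G \ add = {ball_in(b1,rmA), ball_in(b2,rmC)} \ {ball_in(b2,rmC), free(left)} = {ball_in(b1,rmA)}
  ∪ pre   = {ball_in(b1,rmA)} ∪ {carry(b2,left), robot_in(rmC)}
          = {ball_in(b1,rmA), carry(b2,left), robot_in(rmC)}

== RESULT ==
["ball_in(b1,rmA)", "carry(b2,left)", "robot_in(rmC)"]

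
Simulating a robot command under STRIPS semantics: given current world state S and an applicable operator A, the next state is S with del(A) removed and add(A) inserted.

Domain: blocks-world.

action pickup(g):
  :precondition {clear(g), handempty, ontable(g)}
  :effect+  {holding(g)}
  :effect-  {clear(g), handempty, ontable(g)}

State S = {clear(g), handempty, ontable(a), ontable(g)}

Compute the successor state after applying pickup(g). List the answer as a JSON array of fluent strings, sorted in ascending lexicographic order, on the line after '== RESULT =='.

Progress:
  pre ⊆ S: {clear(g), handempty, ontable(g)} ⊆ S  — applicable
  S \ del = {ontable(a)}
  ∪ add   = {holding(g), ontable(a)}

== RESULT ==
["holding(g)", "ontable(a)"]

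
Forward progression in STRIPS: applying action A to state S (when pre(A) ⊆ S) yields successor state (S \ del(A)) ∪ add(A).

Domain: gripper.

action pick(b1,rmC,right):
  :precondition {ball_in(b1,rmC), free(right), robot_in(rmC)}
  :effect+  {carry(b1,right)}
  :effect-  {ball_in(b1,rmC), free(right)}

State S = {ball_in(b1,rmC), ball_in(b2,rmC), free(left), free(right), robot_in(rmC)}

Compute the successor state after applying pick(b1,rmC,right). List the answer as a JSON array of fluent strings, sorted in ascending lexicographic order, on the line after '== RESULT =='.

Progress:
  pre ⊆ S: {ball_in(b1,rmC), free(right), robot_in(rmC)} ⊆ S  — applicable
  S \ del = {ball_in(b2,rmC), free(left), robot_in(rmC)}
  ∪ add   = {ball_in(b2,rmC), carry(b1,right), free(left), robot_in(rmC)}

== RESULT ==
["ball_in(b2,rmC)", "carry(b1,right)", "free(left)", "robot_in(rmC)"]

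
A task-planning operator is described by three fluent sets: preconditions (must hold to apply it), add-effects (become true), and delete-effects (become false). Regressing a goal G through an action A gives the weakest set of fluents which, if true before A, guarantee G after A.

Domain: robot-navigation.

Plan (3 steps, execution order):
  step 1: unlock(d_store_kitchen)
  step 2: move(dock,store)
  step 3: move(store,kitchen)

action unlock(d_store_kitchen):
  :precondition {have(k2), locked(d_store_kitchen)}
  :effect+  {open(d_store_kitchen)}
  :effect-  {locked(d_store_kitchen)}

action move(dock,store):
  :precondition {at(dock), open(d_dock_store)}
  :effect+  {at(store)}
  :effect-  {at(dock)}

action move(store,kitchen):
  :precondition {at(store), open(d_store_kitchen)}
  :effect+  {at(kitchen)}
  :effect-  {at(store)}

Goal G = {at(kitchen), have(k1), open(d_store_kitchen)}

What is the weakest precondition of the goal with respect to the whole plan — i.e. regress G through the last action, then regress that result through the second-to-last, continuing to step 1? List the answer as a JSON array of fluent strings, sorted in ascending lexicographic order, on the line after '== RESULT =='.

Regress step by step:
  through step 3 (move(store,kitchen)): drop {at(kitchen)}, keep {have(k1), open(d_store_kitchen)}, require {at(store), open(d_store_kitchen)}
    → {at(store), have(k1), open(d_store_kitchen)}
  through step 2 (move(dock,store)): drop {at(store)}, keep {have(k1), open(d_store_kitchen)}, require {at(dock), open(d_dock_store)}
    → {at(dock), have(k1), open(d_dock_store), open(d_store_kitchen)}
  through step 1 (unlock(d_store_kitchen)): drop {open(d_store_kitchen)}, keep {at(dock), have(k1), open(d_dock_store)}, require {have(k2), locked(d_store_kitchen)}
    → {at(dock), have(k1), have(k2), locked(d_store_kitchen), open(d_dock_store)}

== RESULT ==
["at(dock)", "have(k1)", "have(k2)", "locked(d_store_kitchen)", "open(d_dock_store)"]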